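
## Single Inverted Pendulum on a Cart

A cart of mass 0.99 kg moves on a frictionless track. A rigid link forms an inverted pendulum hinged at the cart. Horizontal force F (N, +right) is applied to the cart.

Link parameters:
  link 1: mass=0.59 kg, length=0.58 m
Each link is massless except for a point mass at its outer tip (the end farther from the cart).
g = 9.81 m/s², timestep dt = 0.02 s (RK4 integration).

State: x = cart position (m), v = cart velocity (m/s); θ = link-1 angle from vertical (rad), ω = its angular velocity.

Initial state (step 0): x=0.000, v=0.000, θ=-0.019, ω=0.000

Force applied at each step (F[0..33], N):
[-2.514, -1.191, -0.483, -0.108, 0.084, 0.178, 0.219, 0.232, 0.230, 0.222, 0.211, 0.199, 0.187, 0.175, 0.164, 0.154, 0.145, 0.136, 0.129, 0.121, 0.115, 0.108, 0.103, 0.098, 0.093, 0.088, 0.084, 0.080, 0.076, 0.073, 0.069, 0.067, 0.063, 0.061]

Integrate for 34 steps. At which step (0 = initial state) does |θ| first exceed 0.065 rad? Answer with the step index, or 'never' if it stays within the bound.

apply F[0]=-2.514 → step 1: x=-0.000, v=-0.049, θ=-0.018, ω=0.077
apply F[1]=-1.191 → step 2: x=-0.002, v=-0.071, θ=-0.016, ω=0.110
apply F[2]=-0.483 → step 3: x=-0.003, v=-0.079, θ=-0.014, ω=0.118
apply F[3]=-0.108 → step 4: x=-0.005, v=-0.079, θ=-0.012, ω=0.115
apply F[4]=+0.084 → step 5: x=-0.006, v=-0.076, θ=-0.010, ω=0.106
apply F[5]=+0.178 → step 6: x=-0.008, v=-0.072, θ=-0.008, ω=0.095
apply F[6]=+0.219 → step 7: x=-0.009, v=-0.067, θ=-0.006, ω=0.084
apply F[7]=+0.232 → step 8: x=-0.010, v=-0.061, θ=-0.004, ω=0.074
apply F[8]=+0.230 → step 9: x=-0.012, v=-0.056, θ=-0.003, ω=0.064
apply F[9]=+0.222 → step 10: x=-0.013, v=-0.051, θ=-0.002, ω=0.055
apply F[10]=+0.211 → step 11: x=-0.014, v=-0.047, θ=-0.001, ω=0.047
apply F[11]=+0.199 → step 12: x=-0.015, v=-0.043, θ=0.000, ω=0.040
apply F[12]=+0.187 → step 13: x=-0.015, v=-0.039, θ=0.001, ω=0.034
apply F[13]=+0.175 → step 14: x=-0.016, v=-0.036, θ=0.002, ω=0.028
apply F[14]=+0.164 → step 15: x=-0.017, v=-0.033, θ=0.002, ω=0.024
apply F[15]=+0.154 → step 16: x=-0.017, v=-0.030, θ=0.003, ω=0.019
apply F[16]=+0.145 → step 17: x=-0.018, v=-0.027, θ=0.003, ω=0.016
apply F[17]=+0.136 → step 18: x=-0.019, v=-0.025, θ=0.003, ω=0.013
apply F[18]=+0.129 → step 19: x=-0.019, v=-0.023, θ=0.003, ω=0.010
apply F[19]=+0.121 → step 20: x=-0.019, v=-0.021, θ=0.004, ω=0.008
apply F[20]=+0.115 → step 21: x=-0.020, v=-0.019, θ=0.004, ω=0.006
apply F[21]=+0.108 → step 22: x=-0.020, v=-0.017, θ=0.004, ω=0.004
apply F[22]=+0.103 → step 23: x=-0.021, v=-0.016, θ=0.004, ω=0.003
apply F[23]=+0.098 → step 24: x=-0.021, v=-0.014, θ=0.004, ω=0.001
apply F[24]=+0.093 → step 25: x=-0.021, v=-0.013, θ=0.004, ω=0.000
apply F[25]=+0.088 → step 26: x=-0.021, v=-0.011, θ=0.004, ω=-0.001
apply F[26]=+0.084 → step 27: x=-0.022, v=-0.010, θ=0.004, ω=-0.002
apply F[27]=+0.080 → step 28: x=-0.022, v=-0.009, θ=0.004, ω=-0.002
apply F[28]=+0.076 → step 29: x=-0.022, v=-0.008, θ=0.004, ω=-0.003
apply F[29]=+0.073 → step 30: x=-0.022, v=-0.007, θ=0.004, ω=-0.003
apply F[30]=+0.069 → step 31: x=-0.022, v=-0.006, θ=0.004, ω=-0.004
apply F[31]=+0.067 → step 32: x=-0.022, v=-0.005, θ=0.004, ω=-0.004
apply F[32]=+0.063 → step 33: x=-0.022, v=-0.004, θ=0.004, ω=-0.004
apply F[33]=+0.061 → step 34: x=-0.022, v=-0.003, θ=0.003, ω=-0.004
max |θ| = 0.019 ≤ 0.065 over all 35 states.

Answer: never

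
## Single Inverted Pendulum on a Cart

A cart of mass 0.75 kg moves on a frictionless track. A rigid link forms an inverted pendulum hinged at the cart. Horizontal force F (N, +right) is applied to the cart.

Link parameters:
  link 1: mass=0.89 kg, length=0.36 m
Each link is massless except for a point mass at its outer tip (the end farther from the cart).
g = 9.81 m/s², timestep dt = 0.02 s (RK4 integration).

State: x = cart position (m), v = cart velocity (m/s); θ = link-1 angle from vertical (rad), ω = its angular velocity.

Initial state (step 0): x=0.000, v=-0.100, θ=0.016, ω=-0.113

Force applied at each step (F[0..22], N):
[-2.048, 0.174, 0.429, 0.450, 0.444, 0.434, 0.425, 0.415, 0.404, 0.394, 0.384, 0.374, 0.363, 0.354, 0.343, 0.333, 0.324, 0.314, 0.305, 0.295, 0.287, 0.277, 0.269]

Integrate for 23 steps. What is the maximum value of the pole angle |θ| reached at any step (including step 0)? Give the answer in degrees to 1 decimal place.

Answer: 1.2°

Derivation:
apply F[0]=-2.048 → step 1: x=-0.003, v=-0.158, θ=0.015, ω=0.057
apply F[1]=+0.174 → step 2: x=-0.006, v=-0.157, θ=0.017, ω=0.063
apply F[2]=+0.429 → step 3: x=-0.009, v=-0.150, θ=0.018, ω=0.052
apply F[3]=+0.450 → step 4: x=-0.012, v=-0.142, θ=0.019, ω=0.040
apply F[4]=+0.444 → step 5: x=-0.014, v=-0.135, θ=0.019, ω=0.030
apply F[5]=+0.434 → step 6: x=-0.017, v=-0.128, θ=0.020, ω=0.022
apply F[6]=+0.425 → step 7: x=-0.020, v=-0.121, θ=0.020, ω=0.014
apply F[7]=+0.415 → step 8: x=-0.022, v=-0.115, θ=0.021, ω=0.008
apply F[8]=+0.404 → step 9: x=-0.024, v=-0.109, θ=0.021, ω=0.002
apply F[9]=+0.394 → step 10: x=-0.026, v=-0.103, θ=0.021, ω=-0.002
apply F[10]=+0.384 → step 11: x=-0.028, v=-0.098, θ=0.021, ω=-0.006
apply F[11]=+0.374 → step 12: x=-0.030, v=-0.092, θ=0.020, ω=-0.009
apply F[12]=+0.363 → step 13: x=-0.032, v=-0.087, θ=0.020, ω=-0.012
apply F[13]=+0.354 → step 14: x=-0.034, v=-0.083, θ=0.020, ω=-0.014
apply F[14]=+0.343 → step 15: x=-0.035, v=-0.078, θ=0.020, ω=-0.016
apply F[15]=+0.333 → step 16: x=-0.037, v=-0.074, θ=0.019, ω=-0.018
apply F[16]=+0.324 → step 17: x=-0.038, v=-0.070, θ=0.019, ω=-0.019
apply F[17]=+0.314 → step 18: x=-0.040, v=-0.066, θ=0.018, ω=-0.020
apply F[18]=+0.305 → step 19: x=-0.041, v=-0.062, θ=0.018, ω=-0.021
apply F[19]=+0.295 → step 20: x=-0.042, v=-0.058, θ=0.018, ω=-0.021
apply F[20]=+0.287 → step 21: x=-0.043, v=-0.054, θ=0.017, ω=-0.022
apply F[21]=+0.277 → step 22: x=-0.044, v=-0.051, θ=0.017, ω=-0.022
apply F[22]=+0.269 → step 23: x=-0.045, v=-0.048, θ=0.016, ω=-0.022
Max |angle| over trajectory = 0.021 rad = 1.2°.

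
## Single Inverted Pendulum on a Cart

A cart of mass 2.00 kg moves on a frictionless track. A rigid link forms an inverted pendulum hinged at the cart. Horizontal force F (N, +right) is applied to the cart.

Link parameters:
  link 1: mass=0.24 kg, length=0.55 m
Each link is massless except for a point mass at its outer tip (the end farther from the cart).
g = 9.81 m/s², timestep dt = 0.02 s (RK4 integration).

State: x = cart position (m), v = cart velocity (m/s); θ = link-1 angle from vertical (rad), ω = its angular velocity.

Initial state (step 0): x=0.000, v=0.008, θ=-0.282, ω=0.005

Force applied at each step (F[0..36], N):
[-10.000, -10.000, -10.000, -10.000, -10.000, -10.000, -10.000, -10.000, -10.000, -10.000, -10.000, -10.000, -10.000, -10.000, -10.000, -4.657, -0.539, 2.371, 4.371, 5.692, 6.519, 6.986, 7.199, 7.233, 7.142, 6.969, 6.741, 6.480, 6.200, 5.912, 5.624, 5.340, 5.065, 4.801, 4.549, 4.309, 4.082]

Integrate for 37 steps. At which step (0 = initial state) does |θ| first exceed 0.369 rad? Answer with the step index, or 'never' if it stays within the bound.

Answer: never

Derivation:
apply F[0]=-10.000 → step 1: x=-0.001, v=-0.085, θ=-0.281, ω=0.068
apply F[1]=-10.000 → step 2: x=-0.003, v=-0.178, θ=-0.279, ω=0.132
apply F[2]=-10.000 → step 3: x=-0.008, v=-0.271, θ=-0.276, ω=0.196
apply F[3]=-10.000 → step 4: x=-0.014, v=-0.364, θ=-0.271, ω=0.263
apply F[4]=-10.000 → step 5: x=-0.022, v=-0.457, θ=-0.265, ω=0.332
apply F[5]=-10.000 → step 6: x=-0.033, v=-0.550, θ=-0.258, ω=0.403
apply F[6]=-10.000 → step 7: x=-0.044, v=-0.644, θ=-0.249, ω=0.478
apply F[7]=-10.000 → step 8: x=-0.058, v=-0.738, θ=-0.239, ω=0.558
apply F[8]=-10.000 → step 9: x=-0.074, v=-0.832, θ=-0.227, ω=0.642
apply F[9]=-10.000 → step 10: x=-0.092, v=-0.927, θ=-0.213, ω=0.732
apply F[10]=-10.000 → step 11: x=-0.111, v=-1.022, θ=-0.198, ω=0.828
apply F[11]=-10.000 → step 12: x=-0.132, v=-1.117, θ=-0.180, ω=0.932
apply F[12]=-10.000 → step 13: x=-0.156, v=-1.213, θ=-0.160, ω=1.043
apply F[13]=-10.000 → step 14: x=-0.181, v=-1.310, θ=-0.138, ω=1.163
apply F[14]=-10.000 → step 15: x=-0.208, v=-1.407, θ=-0.114, ω=1.294
apply F[15]=-4.657 → step 16: x=-0.237, v=-1.451, θ=-0.087, ω=1.338
apply F[16]=-0.539 → step 17: x=-0.266, v=-1.455, θ=-0.061, ω=1.319
apply F[17]=+2.371 → step 18: x=-0.295, v=-1.430, θ=-0.035, ω=1.257
apply F[18]=+4.371 → step 19: x=-0.323, v=-1.386, θ=-0.011, ω=1.168
apply F[19]=+5.692 → step 20: x=-0.350, v=-1.329, θ=0.011, ω=1.065
apply F[20]=+6.519 → step 21: x=-0.376, v=-1.264, θ=0.032, ω=0.955
apply F[21]=+6.986 → step 22: x=-0.400, v=-1.195, θ=0.050, ω=0.844
apply F[22]=+7.199 → step 23: x=-0.424, v=-1.125, θ=0.065, ω=0.736
apply F[23]=+7.233 → step 24: x=-0.445, v=-1.054, θ=0.079, ω=0.634
apply F[24]=+7.142 → step 25: x=-0.466, v=-0.985, θ=0.091, ω=0.539
apply F[25]=+6.969 → step 26: x=-0.485, v=-0.917, θ=0.101, ω=0.451
apply F[26]=+6.741 → step 27: x=-0.503, v=-0.852, θ=0.109, ω=0.371
apply F[27]=+6.480 → step 28: x=-0.519, v=-0.790, θ=0.116, ω=0.299
apply F[28]=+6.200 → step 29: x=-0.534, v=-0.731, θ=0.121, ω=0.234
apply F[29]=+5.912 → step 30: x=-0.548, v=-0.675, θ=0.125, ω=0.176
apply F[30]=+5.624 → step 31: x=-0.561, v=-0.622, θ=0.128, ω=0.125
apply F[31]=+5.340 → step 32: x=-0.573, v=-0.572, θ=0.130, ω=0.081
apply F[32]=+5.065 → step 33: x=-0.584, v=-0.524, θ=0.131, ω=0.041
apply F[33]=+4.801 → step 34: x=-0.594, v=-0.479, θ=0.132, ω=0.007
apply F[34]=+4.549 → step 35: x=-0.603, v=-0.437, θ=0.132, ω=-0.022
apply F[35]=+4.309 → step 36: x=-0.612, v=-0.397, θ=0.131, ω=-0.047
apply F[36]=+4.082 → step 37: x=-0.619, v=-0.359, θ=0.130, ω=-0.069
max |θ| = 0.282 ≤ 0.369 over all 38 states.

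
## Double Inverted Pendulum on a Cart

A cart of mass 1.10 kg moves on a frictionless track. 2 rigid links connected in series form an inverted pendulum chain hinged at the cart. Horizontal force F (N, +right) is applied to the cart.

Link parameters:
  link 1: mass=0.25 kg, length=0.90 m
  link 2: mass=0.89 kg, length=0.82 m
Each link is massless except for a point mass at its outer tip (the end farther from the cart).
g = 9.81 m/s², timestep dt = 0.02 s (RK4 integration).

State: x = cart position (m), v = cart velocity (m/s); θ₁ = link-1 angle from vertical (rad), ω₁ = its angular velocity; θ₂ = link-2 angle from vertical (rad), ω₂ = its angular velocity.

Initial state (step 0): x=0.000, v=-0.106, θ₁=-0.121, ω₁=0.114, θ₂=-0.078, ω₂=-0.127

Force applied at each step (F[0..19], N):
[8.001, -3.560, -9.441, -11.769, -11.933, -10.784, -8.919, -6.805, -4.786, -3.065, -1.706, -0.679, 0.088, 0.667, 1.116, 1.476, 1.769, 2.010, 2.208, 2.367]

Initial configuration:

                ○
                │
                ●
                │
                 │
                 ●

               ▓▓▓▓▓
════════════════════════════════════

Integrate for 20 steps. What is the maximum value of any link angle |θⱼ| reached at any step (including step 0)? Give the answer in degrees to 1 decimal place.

Answer: 7.2°

Derivation:
apply F[0]=+8.001 → step 1: x=-0.000, v=0.061, θ₁=-0.121, ω₁=-0.125, θ₂=-0.080, ω₂=-0.087
apply F[1]=-3.560 → step 2: x=0.000, v=0.021, θ₁=-0.124, ω₁=-0.140, θ₂=-0.081, ω₂=-0.041
apply F[2]=-9.441 → step 3: x=-0.001, v=-0.123, θ₁=-0.126, ω₁=-0.044, θ₂=-0.082, ω₂=0.009
apply F[3]=-11.769 → step 4: x=-0.005, v=-0.309, θ₁=-0.125, ω₁=0.096, θ₂=-0.081, ω₂=0.062
apply F[4]=-11.933 → step 5: x=-0.013, v=-0.498, θ₁=-0.122, ω₁=0.240, θ₂=-0.079, ω₂=0.115
apply F[5]=-10.784 → step 6: x=-0.025, v=-0.668, θ₁=-0.116, ω₁=0.368, θ₂=-0.076, ω₂=0.163
apply F[6]=-8.919 → step 7: x=-0.039, v=-0.807, θ₁=-0.107, ω₁=0.466, θ₂=-0.073, ω₂=0.205
apply F[7]=-6.805 → step 8: x=-0.057, v=-0.909, θ₁=-0.097, ω₁=0.532, θ₂=-0.068, ω₂=0.241
apply F[8]=-4.786 → step 9: x=-0.075, v=-0.978, θ₁=-0.086, ω₁=0.568, θ₂=-0.063, ω₂=0.269
apply F[9]=-3.065 → step 10: x=-0.095, v=-1.017, θ₁=-0.075, ω₁=0.579, θ₂=-0.058, ω₂=0.290
apply F[10]=-1.706 → step 11: x=-0.116, v=-1.035, θ₁=-0.063, ω₁=0.572, θ₂=-0.052, ω₂=0.306
apply F[11]=-0.679 → step 12: x=-0.137, v=-1.036, θ₁=-0.052, ω₁=0.554, θ₂=-0.045, ω₂=0.315
apply F[12]=+0.088 → step 13: x=-0.157, v=-1.025, θ₁=-0.041, ω₁=0.529, θ₂=-0.039, ω₂=0.320
apply F[13]=+0.667 → step 14: x=-0.178, v=-1.006, θ₁=-0.031, ω₁=0.499, θ₂=-0.033, ω₂=0.321
apply F[14]=+1.116 → step 15: x=-0.197, v=-0.980, θ₁=-0.021, ω₁=0.468, θ₂=-0.026, ω₂=0.317
apply F[15]=+1.476 → step 16: x=-0.217, v=-0.950, θ₁=-0.012, ω₁=0.435, θ₂=-0.020, ω₂=0.311
apply F[16]=+1.769 → step 17: x=-0.235, v=-0.917, θ₁=-0.004, ω₁=0.402, θ₂=-0.014, ω₂=0.301
apply F[17]=+2.010 → step 18: x=-0.253, v=-0.880, θ₁=0.004, ω₁=0.370, θ₂=-0.008, ω₂=0.290
apply F[18]=+2.208 → step 19: x=-0.271, v=-0.841, θ₁=0.011, ω₁=0.338, θ₂=-0.002, ω₂=0.277
apply F[19]=+2.367 → step 20: x=-0.287, v=-0.801, θ₁=0.017, ω₁=0.307, θ₂=0.003, ω₂=0.262
Max |angle| over trajectory = 0.126 rad = 7.2°.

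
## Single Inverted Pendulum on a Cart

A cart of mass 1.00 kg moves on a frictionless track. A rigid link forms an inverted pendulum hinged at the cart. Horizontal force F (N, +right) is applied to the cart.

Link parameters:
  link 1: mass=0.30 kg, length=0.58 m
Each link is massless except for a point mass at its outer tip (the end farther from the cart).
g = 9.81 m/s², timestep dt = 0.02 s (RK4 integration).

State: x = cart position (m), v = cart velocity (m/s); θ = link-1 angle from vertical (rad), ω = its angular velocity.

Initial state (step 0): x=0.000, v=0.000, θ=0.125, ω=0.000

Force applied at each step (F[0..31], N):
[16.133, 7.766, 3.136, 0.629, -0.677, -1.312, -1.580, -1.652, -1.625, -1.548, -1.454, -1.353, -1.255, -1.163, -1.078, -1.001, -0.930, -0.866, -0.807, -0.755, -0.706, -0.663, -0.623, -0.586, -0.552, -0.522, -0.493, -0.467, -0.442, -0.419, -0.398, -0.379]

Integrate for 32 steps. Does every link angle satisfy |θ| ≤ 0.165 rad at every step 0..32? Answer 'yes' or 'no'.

apply F[0]=+16.133 → step 1: x=0.003, v=0.314, θ=0.120, ω=-0.496
apply F[1]=+7.766 → step 2: x=0.011, v=0.462, θ=0.108, ω=-0.711
apply F[2]=+3.136 → step 3: x=0.021, v=0.519, θ=0.093, ω=-0.775
apply F[3]=+0.629 → step 4: x=0.031, v=0.527, θ=0.078, ω=-0.759
apply F[4]=-0.677 → step 5: x=0.042, v=0.509, θ=0.063, ω=-0.705
apply F[5]=-1.312 → step 6: x=0.051, v=0.480, θ=0.050, ω=-0.635
apply F[6]=-1.580 → step 7: x=0.061, v=0.446, θ=0.038, ω=-0.562
apply F[7]=-1.652 → step 8: x=0.069, v=0.411, θ=0.027, ω=-0.491
apply F[8]=-1.625 → step 9: x=0.077, v=0.377, θ=0.018, ω=-0.425
apply F[9]=-1.548 → step 10: x=0.084, v=0.345, θ=0.010, ω=-0.365
apply F[10]=-1.454 → step 11: x=0.091, v=0.316, θ=0.004, ω=-0.312
apply F[11]=-1.353 → step 12: x=0.097, v=0.289, θ=-0.002, ω=-0.265
apply F[12]=-1.255 → step 13: x=0.103, v=0.264, θ=-0.007, ω=-0.224
apply F[13]=-1.163 → step 14: x=0.108, v=0.241, θ=-0.011, ω=-0.188
apply F[14]=-1.078 → step 15: x=0.112, v=0.220, θ=-0.015, ω=-0.157
apply F[15]=-1.001 → step 16: x=0.116, v=0.201, θ=-0.018, ω=-0.129
apply F[16]=-0.930 → step 17: x=0.120, v=0.184, θ=-0.020, ω=-0.105
apply F[17]=-0.866 → step 18: x=0.124, v=0.168, θ=-0.022, ω=-0.085
apply F[18]=-0.807 → step 19: x=0.127, v=0.153, θ=-0.023, ω=-0.067
apply F[19]=-0.755 → step 20: x=0.130, v=0.139, θ=-0.025, ω=-0.051
apply F[20]=-0.706 → step 21: x=0.133, v=0.127, θ=-0.025, ω=-0.038
apply F[21]=-0.663 → step 22: x=0.135, v=0.115, θ=-0.026, ω=-0.026
apply F[22]=-0.623 → step 23: x=0.137, v=0.104, θ=-0.026, ω=-0.017
apply F[23]=-0.586 → step 24: x=0.139, v=0.094, θ=-0.027, ω=-0.008
apply F[24]=-0.552 → step 25: x=0.141, v=0.084, θ=-0.027, ω=-0.001
apply F[25]=-0.522 → step 26: x=0.143, v=0.076, θ=-0.027, ω=0.005
apply F[26]=-0.493 → step 27: x=0.144, v=0.067, θ=-0.027, ω=0.011
apply F[27]=-0.467 → step 28: x=0.145, v=0.059, θ=-0.026, ω=0.015
apply F[28]=-0.442 → step 29: x=0.146, v=0.052, θ=-0.026, ω=0.019
apply F[29]=-0.419 → step 30: x=0.147, v=0.045, θ=-0.026, ω=0.022
apply F[30]=-0.398 → step 31: x=0.148, v=0.039, θ=-0.025, ω=0.025
apply F[31]=-0.379 → step 32: x=0.149, v=0.033, θ=-0.025, ω=0.027
Max |angle| over trajectory = 0.125 rad; bound = 0.165 → within bound.

Answer: yes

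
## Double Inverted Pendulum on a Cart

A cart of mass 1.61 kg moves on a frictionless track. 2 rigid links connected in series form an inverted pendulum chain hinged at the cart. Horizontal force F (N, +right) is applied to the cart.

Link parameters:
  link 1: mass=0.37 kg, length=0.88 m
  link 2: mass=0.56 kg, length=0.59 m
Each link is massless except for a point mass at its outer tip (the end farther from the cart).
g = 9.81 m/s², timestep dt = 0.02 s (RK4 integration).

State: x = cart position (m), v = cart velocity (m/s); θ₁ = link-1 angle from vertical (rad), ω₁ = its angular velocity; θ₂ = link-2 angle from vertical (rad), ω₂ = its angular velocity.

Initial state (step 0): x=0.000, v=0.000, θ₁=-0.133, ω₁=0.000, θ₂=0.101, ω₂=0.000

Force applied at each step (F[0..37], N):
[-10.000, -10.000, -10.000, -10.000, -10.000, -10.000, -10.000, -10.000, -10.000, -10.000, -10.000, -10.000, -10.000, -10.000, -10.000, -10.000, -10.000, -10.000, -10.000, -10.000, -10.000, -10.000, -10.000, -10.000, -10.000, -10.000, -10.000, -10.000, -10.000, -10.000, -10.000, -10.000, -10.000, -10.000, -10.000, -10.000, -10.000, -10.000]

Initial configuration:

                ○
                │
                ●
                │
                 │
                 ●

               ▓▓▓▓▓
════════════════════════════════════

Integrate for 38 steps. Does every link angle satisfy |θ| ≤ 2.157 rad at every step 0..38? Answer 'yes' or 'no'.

Answer: yes

Derivation:
apply F[0]=-10.000 → step 1: x=-0.001, v=-0.109, θ₁=-0.133, ω₁=0.019, θ₂=0.103, ω₂=0.191
apply F[1]=-10.000 → step 2: x=-0.004, v=-0.219, θ₁=-0.132, ω₁=0.037, θ₂=0.109, ω₂=0.384
apply F[2]=-10.000 → step 3: x=-0.010, v=-0.329, θ₁=-0.131, ω₁=0.055, θ₂=0.118, ω₂=0.581
apply F[3]=-10.000 → step 4: x=-0.018, v=-0.439, θ₁=-0.130, ω₁=0.072, θ₂=0.132, ω₂=0.783
apply F[4]=-10.000 → step 5: x=-0.027, v=-0.549, θ₁=-0.128, ω₁=0.088, θ₂=0.150, ω₂=0.991
apply F[5]=-10.000 → step 6: x=-0.040, v=-0.661, θ₁=-0.127, ω₁=0.104, θ₂=0.172, ω₂=1.207
apply F[6]=-10.000 → step 7: x=-0.054, v=-0.772, θ₁=-0.124, ω₁=0.121, θ₂=0.198, ω₂=1.431
apply F[7]=-10.000 → step 8: x=-0.070, v=-0.885, θ₁=-0.122, ω₁=0.138, θ₂=0.229, ω₂=1.663
apply F[8]=-10.000 → step 9: x=-0.089, v=-0.998, θ₁=-0.119, ω₁=0.159, θ₂=0.265, ω₂=1.901
apply F[9]=-10.000 → step 10: x=-0.110, v=-1.113, θ₁=-0.115, ω₁=0.184, θ₂=0.305, ω₂=2.146
apply F[10]=-10.000 → step 11: x=-0.134, v=-1.228, θ₁=-0.111, ω₁=0.216, θ₂=0.350, ω₂=2.394
apply F[11]=-10.000 → step 12: x=-0.159, v=-1.344, θ₁=-0.107, ω₁=0.258, θ₂=0.401, ω₂=2.643
apply F[12]=-10.000 → step 13: x=-0.188, v=-1.461, θ₁=-0.101, ω₁=0.313, θ₂=0.456, ω₂=2.890
apply F[13]=-10.000 → step 14: x=-0.218, v=-1.580, θ₁=-0.094, ω₁=0.384, θ₂=0.516, ω₂=3.133
apply F[14]=-10.000 → step 15: x=-0.251, v=-1.699, θ₁=-0.085, ω₁=0.474, θ₂=0.581, ω₂=3.368
apply F[15]=-10.000 → step 16: x=-0.286, v=-1.820, θ₁=-0.075, ω₁=0.585, θ₂=0.651, ω₂=3.594
apply F[16]=-10.000 → step 17: x=-0.324, v=-1.941, θ₁=-0.062, ω₁=0.720, θ₂=0.725, ω₂=3.809
apply F[17]=-10.000 → step 18: x=-0.364, v=-2.063, θ₁=-0.046, ω₁=0.881, θ₂=0.803, ω₂=4.010
apply F[18]=-10.000 → step 19: x=-0.406, v=-2.186, θ₁=-0.026, ω₁=1.070, θ₂=0.885, ω₂=4.196
apply F[19]=-10.000 → step 20: x=-0.451, v=-2.310, θ₁=-0.003, ω₁=1.287, θ₂=0.971, ω₂=4.364
apply F[20]=-10.000 → step 21: x=-0.498, v=-2.434, θ₁=0.025, ω₁=1.533, θ₂=1.060, ω₂=4.511
apply F[21]=-10.000 → step 22: x=-0.548, v=-2.559, θ₁=0.059, ω₁=1.809, θ₂=1.151, ω₂=4.631
apply F[22]=-10.000 → step 23: x=-0.601, v=-2.685, θ₁=0.098, ω₁=2.111, θ₂=1.245, ω₂=4.718
apply F[23]=-10.000 → step 24: x=-0.656, v=-2.810, θ₁=0.143, ω₁=2.439, θ₂=1.340, ω₂=4.764
apply F[24]=-10.000 → step 25: x=-0.713, v=-2.934, θ₁=0.195, ω₁=2.789, θ₂=1.435, ω₂=4.758
apply F[25]=-10.000 → step 26: x=-0.773, v=-3.056, θ₁=0.255, ω₁=3.154, θ₂=1.530, ω₂=4.689
apply F[26]=-10.000 → step 27: x=-0.835, v=-3.174, θ₁=0.322, ω₁=3.528, θ₂=1.622, ω₂=4.545
apply F[27]=-10.000 → step 28: x=-0.900, v=-3.287, θ₁=0.396, ω₁=3.904, θ₂=1.711, ω₂=4.314
apply F[28]=-10.000 → step 29: x=-0.967, v=-3.392, θ₁=0.478, ω₁=4.274, θ₂=1.794, ω₂=3.987
apply F[29]=-10.000 → step 30: x=-1.036, v=-3.486, θ₁=0.567, ω₁=4.635, θ₂=1.870, ω₂=3.556
apply F[30]=-10.000 → step 31: x=-1.106, v=-3.566, θ₁=0.663, ω₁=4.983, θ₂=1.936, ω₂=3.019
apply F[31]=-10.000 → step 32: x=-1.178, v=-3.630, θ₁=0.766, ω₁=5.322, θ₂=1.990, ω₂=2.373
apply F[32]=-10.000 → step 33: x=-1.251, v=-3.673, θ₁=0.876, ω₁=5.663, θ₂=2.030, ω₂=1.619
apply F[33]=-10.000 → step 34: x=-1.325, v=-3.692, θ₁=0.993, ω₁=6.022, θ₂=2.054, ω₂=0.752
apply F[34]=-10.000 → step 35: x=-1.399, v=-3.677, θ₁=1.117, ω₁=6.424, θ₂=2.059, ω₂=-0.237
apply F[35]=-10.000 → step 36: x=-1.472, v=-3.616, θ₁=1.250, ω₁=6.902, θ₂=2.043, ω₂=-1.363
apply F[36]=-10.000 → step 37: x=-1.543, v=-3.481, θ₁=1.394, ω₁=7.492, θ₂=2.004, ω₂=-2.629
apply F[37]=-10.000 → step 38: x=-1.610, v=-3.229, θ₁=1.551, ω₁=8.195, θ₂=1.938, ω₂=-3.951
Max |angle| over trajectory = 2.059 rad; bound = 2.157 → within bound.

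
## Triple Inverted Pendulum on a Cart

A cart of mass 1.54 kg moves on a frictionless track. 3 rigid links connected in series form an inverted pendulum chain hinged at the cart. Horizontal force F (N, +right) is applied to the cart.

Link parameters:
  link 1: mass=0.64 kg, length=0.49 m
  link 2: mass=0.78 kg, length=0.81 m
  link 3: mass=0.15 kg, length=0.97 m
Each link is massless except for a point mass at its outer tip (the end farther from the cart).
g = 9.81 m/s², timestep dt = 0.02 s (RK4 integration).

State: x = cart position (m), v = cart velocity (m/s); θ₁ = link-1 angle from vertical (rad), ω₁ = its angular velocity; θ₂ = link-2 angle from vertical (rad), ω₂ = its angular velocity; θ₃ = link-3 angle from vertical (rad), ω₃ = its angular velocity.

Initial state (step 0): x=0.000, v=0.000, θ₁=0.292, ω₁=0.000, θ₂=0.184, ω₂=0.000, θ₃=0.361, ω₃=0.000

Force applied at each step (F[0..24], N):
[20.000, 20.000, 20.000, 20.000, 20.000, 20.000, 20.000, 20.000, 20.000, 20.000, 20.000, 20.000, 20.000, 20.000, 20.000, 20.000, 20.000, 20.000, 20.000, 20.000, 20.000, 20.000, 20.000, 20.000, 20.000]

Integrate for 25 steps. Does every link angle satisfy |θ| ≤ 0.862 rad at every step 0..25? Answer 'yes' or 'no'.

Answer: no

Derivation:
apply F[0]=+20.000 → step 1: x=0.002, v=0.190, θ₁=0.290, ω₁=-0.182, θ₂=0.183, ω₂=-0.087, θ₃=0.362, ω₃=0.051
apply F[1]=+20.000 → step 2: x=0.008, v=0.381, θ₁=0.285, ω₁=-0.369, θ₂=0.181, ω₂=-0.173, θ₃=0.363, ω₃=0.103
apply F[2]=+20.000 → step 3: x=0.017, v=0.575, θ₁=0.275, ω₁=-0.567, θ₂=0.176, ω₂=-0.255, θ₃=0.366, ω₃=0.156
apply F[3]=+20.000 → step 4: x=0.031, v=0.772, θ₁=0.262, ω₁=-0.783, θ₂=0.170, ω₂=-0.332, θ₃=0.369, ω₃=0.210
apply F[4]=+20.000 → step 5: x=0.048, v=0.973, θ₁=0.244, ω₁=-1.023, θ₂=0.163, ω₂=-0.402, θ₃=0.374, ω₃=0.266
apply F[5]=+20.000 → step 6: x=0.070, v=1.181, θ₁=0.221, ω₁=-1.296, θ₂=0.154, ω₂=-0.463, θ₃=0.380, ω₃=0.324
apply F[6]=+20.000 → step 7: x=0.095, v=1.397, θ₁=0.192, ω₁=-1.609, θ₂=0.145, ω₂=-0.510, θ₃=0.387, ω₃=0.384
apply F[7]=+20.000 → step 8: x=0.126, v=1.622, θ₁=0.156, ω₁=-1.971, θ₂=0.134, ω₂=-0.542, θ₃=0.395, ω₃=0.443
apply F[8]=+20.000 → step 9: x=0.160, v=1.857, θ₁=0.113, ω₁=-2.390, θ₂=0.123, ω₂=-0.556, θ₃=0.405, ω₃=0.499
apply F[9]=+20.000 → step 10: x=0.200, v=2.104, θ₁=0.060, ω₁=-2.869, θ₂=0.112, ω₂=-0.552, θ₃=0.415, ω₃=0.549
apply F[10]=+20.000 → step 11: x=0.245, v=2.360, θ₁=-0.003, ω₁=-3.402, θ₂=0.101, ω₂=-0.536, θ₃=0.427, ω₃=0.586
apply F[11]=+20.000 → step 12: x=0.294, v=2.622, θ₁=-0.076, ω₁=-3.967, θ₂=0.090, ω₂=-0.520, θ₃=0.439, ω₃=0.604
apply F[12]=+20.000 → step 13: x=0.349, v=2.879, θ₁=-0.161, ω₁=-4.525, θ₂=0.080, ω₂=-0.528, θ₃=0.451, ω₃=0.597
apply F[13]=+20.000 → step 14: x=0.409, v=3.123, θ₁=-0.257, ω₁=-5.031, θ₂=0.069, ω₂=-0.587, θ₃=0.462, ω₃=0.563
apply F[14]=+20.000 → step 15: x=0.474, v=3.343, θ₁=-0.362, ω₁=-5.450, θ₂=0.056, ω₂=-0.717, θ₃=0.473, ω₃=0.505
apply F[15]=+20.000 → step 16: x=0.543, v=3.535, θ₁=-0.474, ω₁=-5.773, θ₂=0.040, ω₂=-0.926, θ₃=0.482, ω₃=0.429
apply F[16]=+20.000 → step 17: x=0.615, v=3.699, θ₁=-0.592, ω₁=-6.009, θ₂=0.019, ω₂=-1.209, θ₃=0.490, ω₃=0.341
apply F[17]=+20.000 → step 18: x=0.691, v=3.837, θ₁=-0.714, ω₁=-6.177, θ₂=-0.009, ω₂=-1.557, θ₃=0.496, ω₃=0.246
apply F[18]=+20.000 → step 19: x=0.769, v=3.952, θ₁=-0.839, ω₁=-6.290, θ₂=-0.044, ω₂=-1.959, θ₃=0.500, ω₃=0.144
apply F[19]=+20.000 → step 20: x=0.849, v=4.046, θ₁=-0.965, ω₁=-6.359, θ₂=-0.088, ω₂=-2.405, θ₃=0.502, ω₃=0.035
apply F[20]=+20.000 → step 21: x=0.930, v=4.123, θ₁=-1.093, ω₁=-6.385, θ₂=-0.141, ω₂=-2.888, θ₃=0.501, ω₃=-0.085
apply F[21]=+20.000 → step 22: x=1.013, v=4.186, θ₁=-1.221, ω₁=-6.366, θ₂=-0.203, ω₂=-3.402, θ₃=0.498, ω₃=-0.220
apply F[22]=+20.000 → step 23: x=1.098, v=4.237, θ₁=-1.347, ω₁=-6.292, θ₂=-0.277, ω₂=-3.939, θ₃=0.492, ω₃=-0.377
apply F[23]=+20.000 → step 24: x=1.183, v=4.279, θ₁=-1.472, ω₁=-6.152, θ₂=-0.361, ω₂=-4.495, θ₃=0.483, ω₃=-0.562
apply F[24]=+20.000 → step 25: x=1.269, v=4.317, θ₁=-1.593, ω₁=-5.927, θ₂=-0.457, ω₂=-5.062, θ₃=0.469, ω₃=-0.785
Max |angle| over trajectory = 1.593 rad; bound = 0.862 → exceeded.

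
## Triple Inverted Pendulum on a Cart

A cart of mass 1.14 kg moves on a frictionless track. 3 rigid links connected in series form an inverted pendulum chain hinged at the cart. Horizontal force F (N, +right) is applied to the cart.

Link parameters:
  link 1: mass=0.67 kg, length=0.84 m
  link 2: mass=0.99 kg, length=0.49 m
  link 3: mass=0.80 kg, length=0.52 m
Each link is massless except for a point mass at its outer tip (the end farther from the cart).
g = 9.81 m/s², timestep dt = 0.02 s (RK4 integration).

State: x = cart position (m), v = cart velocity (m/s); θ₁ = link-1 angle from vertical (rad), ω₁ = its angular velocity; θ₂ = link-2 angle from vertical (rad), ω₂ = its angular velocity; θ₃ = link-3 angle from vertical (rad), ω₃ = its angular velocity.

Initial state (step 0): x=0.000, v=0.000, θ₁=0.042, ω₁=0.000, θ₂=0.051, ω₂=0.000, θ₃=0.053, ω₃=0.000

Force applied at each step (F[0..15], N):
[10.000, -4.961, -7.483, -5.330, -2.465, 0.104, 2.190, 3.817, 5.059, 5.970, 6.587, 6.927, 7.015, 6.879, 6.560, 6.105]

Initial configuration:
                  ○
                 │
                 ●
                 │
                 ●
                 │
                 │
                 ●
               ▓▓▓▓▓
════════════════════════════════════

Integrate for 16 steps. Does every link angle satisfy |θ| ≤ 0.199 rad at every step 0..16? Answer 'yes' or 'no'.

apply F[0]=+10.000 → step 1: x=0.002, v=0.157, θ₁=0.040, ω₁=-0.184, θ₂=0.051, ω₂=0.014, θ₃=0.053, ω₃=0.001
apply F[1]=-4.961 → step 2: x=0.004, v=0.054, θ₁=0.038, ω₁=-0.060, θ₂=0.052, ω₂=0.032, θ₃=0.053, ω₃=0.003
apply F[2]=-7.483 → step 3: x=0.003, v=-0.092, θ₁=0.038, ω₁=0.115, θ₂=0.052, ω₂=0.051, θ₃=0.053, ω₃=0.003
apply F[3]=-5.330 → step 4: x=0.000, v=-0.202, θ₁=0.042, ω₁=0.247, θ₂=0.054, ω₂=0.070, θ₃=0.053, ω₃=0.003
apply F[4]=-2.465 → step 5: x=-0.004, v=-0.264, θ₁=0.048, ω₁=0.325, θ₂=0.055, ω₂=0.085, θ₃=0.053, ω₃=0.003
apply F[5]=+0.104 → step 6: x=-0.010, v=-0.283, θ₁=0.054, ω₁=0.357, θ₂=0.057, ω₂=0.093, θ₃=0.053, ω₃=0.001
apply F[6]=+2.190 → step 7: x=-0.015, v=-0.269, θ₁=0.062, ω₁=0.354, θ₂=0.059, ω₂=0.094, θ₃=0.053, ω₃=-0.002
apply F[7]=+3.817 → step 8: x=-0.020, v=-0.230, θ₁=0.068, ω₁=0.325, θ₂=0.061, ω₂=0.089, θ₃=0.053, ω₃=-0.007
apply F[8]=+5.059 → step 9: x=-0.024, v=-0.172, θ₁=0.074, ω₁=0.279, θ₂=0.062, ω₂=0.077, θ₃=0.053, ω₃=-0.013
apply F[9]=+5.970 → step 10: x=-0.027, v=-0.100, θ₁=0.079, ω₁=0.221, θ₂=0.064, ω₂=0.060, θ₃=0.053, ω₃=-0.020
apply F[10]=+6.587 → step 11: x=-0.028, v=-0.020, θ₁=0.083, ω₁=0.155, θ₂=0.065, ω₂=0.038, θ₃=0.052, ω₃=-0.028
apply F[11]=+6.927 → step 12: x=-0.028, v=0.065, θ₁=0.085, ω₁=0.087, θ₂=0.065, ω₂=0.013, θ₃=0.052, ω₃=-0.037
apply F[12]=+7.015 → step 13: x=-0.026, v=0.150, θ₁=0.087, ω₁=0.019, θ₂=0.065, ω₂=-0.014, θ₃=0.051, ω₃=-0.047
apply F[13]=+6.879 → step 14: x=-0.022, v=0.233, θ₁=0.086, ω₁=-0.046, θ₂=0.065, ω₂=-0.041, θ₃=0.050, ω₃=-0.058
apply F[14]=+6.560 → step 15: x=-0.016, v=0.311, θ₁=0.085, ω₁=-0.104, θ₂=0.064, ω₂=-0.069, θ₃=0.048, ω₃=-0.069
apply F[15]=+6.105 → step 16: x=-0.009, v=0.382, θ₁=0.082, ω₁=-0.156, θ₂=0.062, ω₂=-0.095, θ₃=0.047, ω₃=-0.079
Max |angle| over trajectory = 0.087 rad; bound = 0.199 → within bound.

Answer: yes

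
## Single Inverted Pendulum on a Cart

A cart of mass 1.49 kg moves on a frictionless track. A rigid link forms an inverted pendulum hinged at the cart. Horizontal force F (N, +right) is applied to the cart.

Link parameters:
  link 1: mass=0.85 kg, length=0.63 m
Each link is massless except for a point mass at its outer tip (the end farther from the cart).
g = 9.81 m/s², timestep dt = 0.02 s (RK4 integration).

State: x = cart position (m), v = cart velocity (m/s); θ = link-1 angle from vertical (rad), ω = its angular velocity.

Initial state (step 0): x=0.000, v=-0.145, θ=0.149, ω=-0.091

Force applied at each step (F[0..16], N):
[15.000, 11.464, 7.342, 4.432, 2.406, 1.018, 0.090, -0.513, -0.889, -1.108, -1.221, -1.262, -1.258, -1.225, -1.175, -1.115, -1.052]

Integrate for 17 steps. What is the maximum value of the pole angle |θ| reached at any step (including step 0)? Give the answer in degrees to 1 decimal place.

Answer: 8.5°

Derivation:
apply F[0]=+15.000 → step 1: x=-0.001, v=0.038, θ=0.145, ω=-0.332
apply F[1]=+11.464 → step 2: x=0.001, v=0.175, θ=0.136, ω=-0.504
apply F[2]=+7.342 → step 3: x=0.005, v=0.258, θ=0.125, ω=-0.595
apply F[3]=+4.432 → step 4: x=0.011, v=0.305, θ=0.113, ω=-0.630
apply F[4]=+2.406 → step 5: x=0.017, v=0.325, θ=0.101, ω=-0.630
apply F[5]=+1.018 → step 6: x=0.024, v=0.329, θ=0.088, ω=-0.606
apply F[6]=+0.090 → step 7: x=0.030, v=0.321, θ=0.077, ω=-0.568
apply F[7]=-0.513 → step 8: x=0.037, v=0.306, θ=0.066, ω=-0.523
apply F[8]=-0.889 → step 9: x=0.043, v=0.288, θ=0.056, ω=-0.474
apply F[9]=-1.108 → step 10: x=0.048, v=0.267, θ=0.047, ω=-0.426
apply F[10]=-1.221 → step 11: x=0.053, v=0.246, θ=0.039, ω=-0.379
apply F[11]=-1.262 → step 12: x=0.058, v=0.225, θ=0.031, ω=-0.335
apply F[12]=-1.258 → step 13: x=0.062, v=0.205, θ=0.025, ω=-0.295
apply F[13]=-1.225 → step 14: x=0.066, v=0.186, θ=0.020, ω=-0.258
apply F[14]=-1.175 → step 15: x=0.070, v=0.169, θ=0.015, ω=-0.224
apply F[15]=-1.115 → step 16: x=0.073, v=0.152, θ=0.011, ω=-0.195
apply F[16]=-1.052 → step 17: x=0.076, v=0.137, θ=0.007, ω=-0.168
Max |angle| over trajectory = 0.149 rad = 8.5°.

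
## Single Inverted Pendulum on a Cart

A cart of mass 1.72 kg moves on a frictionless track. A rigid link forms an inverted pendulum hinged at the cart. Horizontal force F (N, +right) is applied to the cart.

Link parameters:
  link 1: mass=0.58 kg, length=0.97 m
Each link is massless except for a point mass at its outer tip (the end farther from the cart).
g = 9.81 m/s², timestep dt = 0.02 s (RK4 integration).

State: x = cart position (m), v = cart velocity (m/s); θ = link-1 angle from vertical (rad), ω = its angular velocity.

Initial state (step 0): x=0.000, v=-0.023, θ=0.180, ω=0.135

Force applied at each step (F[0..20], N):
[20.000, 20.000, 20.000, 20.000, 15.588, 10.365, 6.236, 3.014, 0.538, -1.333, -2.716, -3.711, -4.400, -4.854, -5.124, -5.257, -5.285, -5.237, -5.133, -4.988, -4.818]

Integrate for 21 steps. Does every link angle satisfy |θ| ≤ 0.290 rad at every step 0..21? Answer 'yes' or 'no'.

apply F[0]=+20.000 → step 1: x=0.002, v=0.195, θ=0.181, ω=-0.050
apply F[1]=+20.000 → step 2: x=0.008, v=0.414, θ=0.178, ω=-0.236
apply F[2]=+20.000 → step 3: x=0.018, v=0.633, θ=0.171, ω=-0.423
apply F[3]=+20.000 → step 4: x=0.033, v=0.853, θ=0.161, ω=-0.613
apply F[4]=+15.588 → step 5: x=0.052, v=1.023, θ=0.147, ω=-0.755
apply F[5]=+10.365 → step 6: x=0.073, v=1.135, θ=0.131, ω=-0.841
apply F[6]=+6.236 → step 7: x=0.097, v=1.199, θ=0.114, ω=-0.882
apply F[7]=+3.014 → step 8: x=0.121, v=1.228, θ=0.096, ω=-0.890
apply F[8]=+0.538 → step 9: x=0.146, v=1.229, θ=0.079, ω=-0.874
apply F[9]=-1.333 → step 10: x=0.170, v=1.209, θ=0.062, ω=-0.839
apply F[10]=-2.716 → step 11: x=0.194, v=1.174, θ=0.045, ω=-0.792
apply F[11]=-3.711 → step 12: x=0.217, v=1.129, θ=0.030, ω=-0.738
apply F[12]=-4.400 → step 13: x=0.239, v=1.076, θ=0.016, ω=-0.679
apply F[13]=-4.854 → step 14: x=0.260, v=1.019, θ=0.003, ω=-0.618
apply F[14]=-5.124 → step 15: x=0.280, v=0.960, θ=-0.009, ω=-0.558
apply F[15]=-5.257 → step 16: x=0.298, v=0.900, θ=-0.019, ω=-0.499
apply F[16]=-5.285 → step 17: x=0.316, v=0.840, θ=-0.029, ω=-0.442
apply F[17]=-5.237 → step 18: x=0.332, v=0.781, θ=-0.037, ω=-0.388
apply F[18]=-5.133 → step 19: x=0.347, v=0.724, θ=-0.044, ω=-0.338
apply F[19]=-4.988 → step 20: x=0.361, v=0.669, θ=-0.051, ω=-0.291
apply F[20]=-4.818 → step 21: x=0.374, v=0.617, θ=-0.056, ω=-0.247
Max |angle| over trajectory = 0.181 rad; bound = 0.290 → within bound.

Answer: yes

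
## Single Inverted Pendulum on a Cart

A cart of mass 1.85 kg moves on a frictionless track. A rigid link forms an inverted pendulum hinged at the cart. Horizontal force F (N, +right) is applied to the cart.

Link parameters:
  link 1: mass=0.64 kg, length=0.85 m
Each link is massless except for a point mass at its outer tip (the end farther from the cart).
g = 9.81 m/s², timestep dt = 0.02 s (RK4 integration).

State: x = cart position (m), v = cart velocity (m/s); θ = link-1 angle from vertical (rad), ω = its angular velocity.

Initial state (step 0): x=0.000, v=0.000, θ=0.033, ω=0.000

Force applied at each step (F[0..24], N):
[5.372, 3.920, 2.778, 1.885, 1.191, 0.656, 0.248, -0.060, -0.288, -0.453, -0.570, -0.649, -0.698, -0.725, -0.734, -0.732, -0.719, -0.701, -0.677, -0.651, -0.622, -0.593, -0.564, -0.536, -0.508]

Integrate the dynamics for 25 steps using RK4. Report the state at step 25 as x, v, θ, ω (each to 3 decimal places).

Answer: x=0.054, v=0.048, θ=-0.009, ω=-0.013

Derivation:
apply F[0]=+5.372 → step 1: x=0.001, v=0.056, θ=0.032, ω=-0.058
apply F[1]=+3.920 → step 2: x=0.002, v=0.096, θ=0.031, ω=-0.098
apply F[2]=+2.778 → step 3: x=0.004, v=0.124, θ=0.029, ω=-0.124
apply F[3]=+1.885 → step 4: x=0.007, v=0.143, θ=0.026, ω=-0.140
apply F[4]=+1.191 → step 5: x=0.010, v=0.154, θ=0.023, ω=-0.147
apply F[5]=+0.656 → step 6: x=0.013, v=0.159, θ=0.020, ω=-0.149
apply F[6]=+0.248 → step 7: x=0.016, v=0.161, θ=0.017, ω=-0.146
apply F[7]=-0.060 → step 8: x=0.019, v=0.159, θ=0.014, ω=-0.140
apply F[8]=-0.288 → step 9: x=0.023, v=0.155, θ=0.012, ω=-0.133
apply F[9]=-0.453 → step 10: x=0.026, v=0.150, θ=0.009, ω=-0.124
apply F[10]=-0.570 → step 11: x=0.029, v=0.143, θ=0.007, ω=-0.114
apply F[11]=-0.649 → step 12: x=0.031, v=0.135, θ=0.005, ω=-0.104
apply F[12]=-0.698 → step 13: x=0.034, v=0.128, θ=0.003, ω=-0.094
apply F[13]=-0.725 → step 14: x=0.036, v=0.120, θ=0.001, ω=-0.084
apply F[14]=-0.734 → step 15: x=0.039, v=0.112, θ=-0.001, ω=-0.075
apply F[15]=-0.732 → step 16: x=0.041, v=0.104, θ=-0.002, ω=-0.066
apply F[16]=-0.719 → step 17: x=0.043, v=0.096, θ=-0.003, ω=-0.058
apply F[17]=-0.701 → step 18: x=0.045, v=0.089, θ=-0.005, ω=-0.050
apply F[18]=-0.677 → step 19: x=0.046, v=0.082, θ=-0.005, ω=-0.043
apply F[19]=-0.651 → step 20: x=0.048, v=0.075, θ=-0.006, ω=-0.037
apply F[20]=-0.622 → step 21: x=0.049, v=0.069, θ=-0.007, ω=-0.031
apply F[21]=-0.593 → step 22: x=0.051, v=0.063, θ=-0.008, ω=-0.026
apply F[22]=-0.564 → step 23: x=0.052, v=0.058, θ=-0.008, ω=-0.021
apply F[23]=-0.536 → step 24: x=0.053, v=0.052, θ=-0.008, ω=-0.017
apply F[24]=-0.508 → step 25: x=0.054, v=0.048, θ=-0.009, ω=-0.013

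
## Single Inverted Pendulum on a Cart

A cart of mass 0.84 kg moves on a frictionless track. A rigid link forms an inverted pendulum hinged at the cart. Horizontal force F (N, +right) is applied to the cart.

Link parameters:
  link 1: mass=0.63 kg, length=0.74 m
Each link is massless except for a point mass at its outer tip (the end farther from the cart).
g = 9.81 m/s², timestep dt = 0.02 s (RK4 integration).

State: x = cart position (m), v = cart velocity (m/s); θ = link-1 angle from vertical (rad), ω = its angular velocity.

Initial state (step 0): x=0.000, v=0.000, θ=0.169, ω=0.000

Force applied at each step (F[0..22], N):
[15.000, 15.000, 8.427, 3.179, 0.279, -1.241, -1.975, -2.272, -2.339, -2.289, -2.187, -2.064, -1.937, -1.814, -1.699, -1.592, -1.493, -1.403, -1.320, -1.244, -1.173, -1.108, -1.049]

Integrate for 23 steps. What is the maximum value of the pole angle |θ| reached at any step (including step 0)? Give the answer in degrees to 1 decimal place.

apply F[0]=+15.000 → step 1: x=0.003, v=0.326, θ=0.165, ω=-0.390
apply F[1]=+15.000 → step 2: x=0.013, v=0.655, θ=0.153, ω=-0.786
apply F[2]=+8.427 → step 3: x=0.028, v=0.833, θ=0.136, ω=-0.986
apply F[3]=+3.179 → step 4: x=0.045, v=0.891, θ=0.115, ω=-1.031
apply F[4]=+0.279 → step 5: x=0.063, v=0.883, θ=0.095, ω=-0.993
apply F[5]=-1.241 → step 6: x=0.080, v=0.842, θ=0.076, ω=-0.915
apply F[6]=-1.975 → step 7: x=0.096, v=0.786, θ=0.059, ω=-0.822
apply F[7]=-2.272 → step 8: x=0.112, v=0.725, θ=0.043, ω=-0.726
apply F[8]=-2.339 → step 9: x=0.125, v=0.664, θ=0.030, ω=-0.634
apply F[9]=-2.289 → step 10: x=0.138, v=0.606, θ=0.018, ω=-0.549
apply F[10]=-2.187 → step 11: x=0.150, v=0.553, θ=0.008, ω=-0.473
apply F[11]=-2.064 → step 12: x=0.160, v=0.503, θ=-0.001, ω=-0.405
apply F[12]=-1.937 → step 13: x=0.170, v=0.457, θ=-0.009, ω=-0.345
apply F[13]=-1.814 → step 14: x=0.179, v=0.416, θ=-0.015, ω=-0.292
apply F[14]=-1.699 → step 15: x=0.187, v=0.378, θ=-0.020, ω=-0.246
apply F[15]=-1.592 → step 16: x=0.194, v=0.344, θ=-0.025, ω=-0.205
apply F[16]=-1.493 → step 17: x=0.200, v=0.312, θ=-0.029, ω=-0.169
apply F[17]=-1.403 → step 18: x=0.206, v=0.283, θ=-0.032, ω=-0.138
apply F[18]=-1.320 → step 19: x=0.212, v=0.256, θ=-0.034, ω=-0.111
apply F[19]=-1.244 → step 20: x=0.217, v=0.232, θ=-0.036, ω=-0.087
apply F[20]=-1.173 → step 21: x=0.221, v=0.209, θ=-0.038, ω=-0.067
apply F[21]=-1.108 → step 22: x=0.225, v=0.189, θ=-0.039, ω=-0.049
apply F[22]=-1.049 → step 23: x=0.229, v=0.170, θ=-0.040, ω=-0.033
Max |angle| over trajectory = 0.169 rad = 9.7°.

Answer: 9.7°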